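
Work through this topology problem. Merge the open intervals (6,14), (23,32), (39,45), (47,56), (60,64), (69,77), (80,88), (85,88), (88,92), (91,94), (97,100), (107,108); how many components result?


Sort and merge overlapping open intervals.
Merged: (6,14), (23,32), (39,45), (47,56), (60,64), (69,77), (80,88), (88,94), (97,100), (107,108).
Number of components = 10

10


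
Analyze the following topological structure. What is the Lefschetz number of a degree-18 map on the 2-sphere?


On S^2: L(f) = tr(f_0*) + (-1)^2 tr(f_2*) = 1 + (-1)^2 * deg(f).
L(f) = 1 + (-1)^2 * 18 = 1 + 18 = 19

19


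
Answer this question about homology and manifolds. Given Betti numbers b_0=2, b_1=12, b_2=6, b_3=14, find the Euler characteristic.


chi = sum_k (-1)^k b_k.
= (2) + (-12) + (6) + (-14)
= -18

-18


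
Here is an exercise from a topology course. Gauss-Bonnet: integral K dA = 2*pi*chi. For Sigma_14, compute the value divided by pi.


Gauss-Bonnet: integral K dA = 2*pi*chi(M).
chi(Sigma_14) = 2 - 2*14 = -26.
(integral K dA)/pi = 2*chi = 2*(-26) = -52

-52


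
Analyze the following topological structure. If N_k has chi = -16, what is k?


chi = 2 - k for closed non-orientable surfaces with k crosscaps.
-16 = 2 - k
k = 2 - (-16) = 18

18


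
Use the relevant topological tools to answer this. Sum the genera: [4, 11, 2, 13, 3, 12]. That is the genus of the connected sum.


Genus is additive under connected sum of orientable surfaces.
g = 4 + 11 + 2 + 13 + 3 + 12 = 45

45


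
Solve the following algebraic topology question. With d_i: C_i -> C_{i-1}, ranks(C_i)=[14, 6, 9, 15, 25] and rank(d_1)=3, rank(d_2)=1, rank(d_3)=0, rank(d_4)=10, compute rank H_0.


rank H_k = rank(ker d_k) - rank(im d_{k+1}).
rank(ker d_0) = rank(C_0) - rank(d_0) = 14 - 0 = 14.
rank(im d_{0+1}) = 3.
rank H_0 = 14 - 3 = 11

11


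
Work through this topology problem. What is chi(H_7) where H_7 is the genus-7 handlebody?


A genus-g handlebody deformation retracts to a wedge of g circles.
chi(vee_g S^1) = 1 - g.
chi(H_7) = 1 - 7 = -6

-6


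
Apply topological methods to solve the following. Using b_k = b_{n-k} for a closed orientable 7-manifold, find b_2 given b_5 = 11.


Poincare duality for closed orientable n-manifolds: b_k = b_{n-k}.
Here n = 7, so b_2 = b_5 = 11

11


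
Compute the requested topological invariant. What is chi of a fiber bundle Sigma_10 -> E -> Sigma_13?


For a fiber bundle F -> E -> B (with CW structure): chi(E) = chi(B) * chi(F).
chi(Sigma_13) = -24, chi(Sigma_10) = -18.
chi(E) = (-24) * (-18) = 432

432


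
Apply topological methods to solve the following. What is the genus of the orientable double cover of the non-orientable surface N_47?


chi(N_47) = 2 - 47 = -45.
Double cover: chi(Sigma_g) = 2 * chi(N_47) = 2*(-45) = -90.
2 - 2g = -90, so g = (2 - (-90))/2 = 92/2 = 46

46


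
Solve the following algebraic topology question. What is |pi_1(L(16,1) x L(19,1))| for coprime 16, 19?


pi_1(X x Y) = pi_1(X) x pi_1(Y).
pi_1(L(16,1)) = Z/16, pi_1(L(19,1)) = Z/19.
|Z/16 x Z/19| = 16 * 19 = 304

304


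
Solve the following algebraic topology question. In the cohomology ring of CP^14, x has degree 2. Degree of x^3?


|x| = 2 in H^*(CP^n).
|x^3| = 3 * |x| = 3 * 2 = 6

6


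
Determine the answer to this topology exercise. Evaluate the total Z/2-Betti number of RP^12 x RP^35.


dim H^*(RP^n; Z/2) = n+1 (one Z/2 in each degree 0..n).
Total Betti number is multiplicative.
Total = (12+1) * (35+1) = 13 * 36 = 468

468


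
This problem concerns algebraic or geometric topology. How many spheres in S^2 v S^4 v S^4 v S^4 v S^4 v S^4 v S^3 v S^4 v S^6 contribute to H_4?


For a wedge of spheres, H_k (k>0) is free on one generator per sphere of dimension k.
Spheres of dimension 4: count = 6.
b_4 = 6

6


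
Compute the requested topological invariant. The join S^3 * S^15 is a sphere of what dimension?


Join of spheres: S^m * S^n = S^{m+n+1}.
dim = 3 + 15 + 1 = 19

19


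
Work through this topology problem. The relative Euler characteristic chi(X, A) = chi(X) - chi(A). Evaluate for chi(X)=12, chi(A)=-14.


Relative Euler characteristic: chi(X, A) = chi(X) - chi(A).
= 12 - (-14) = 26

26


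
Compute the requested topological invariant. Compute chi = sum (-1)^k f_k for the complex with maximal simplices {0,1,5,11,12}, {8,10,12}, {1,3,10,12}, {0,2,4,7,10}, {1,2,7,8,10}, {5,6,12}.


Enumerate all faces; f-vector: f_0=12, f_1=34, f_2=35, f_3=16, f_4=3.
chi = sum (-1)^k f_k = 0

0


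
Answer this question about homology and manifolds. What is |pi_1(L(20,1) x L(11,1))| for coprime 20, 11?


pi_1(X x Y) = pi_1(X) x pi_1(Y).
pi_1(L(20,1)) = Z/20, pi_1(L(11,1)) = Z/11.
|Z/20 x Z/11| = 20 * 11 = 220

220


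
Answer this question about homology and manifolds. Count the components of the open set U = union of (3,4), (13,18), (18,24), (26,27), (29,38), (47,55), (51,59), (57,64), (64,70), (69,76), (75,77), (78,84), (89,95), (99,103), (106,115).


Sort and merge overlapping open intervals.
Merged: (3,4), (13,18), (18,24), (26,27), (29,38), (47,64), (64,77), (78,84), (89,95), (99,103), (106,115).
Number of components = 11

11


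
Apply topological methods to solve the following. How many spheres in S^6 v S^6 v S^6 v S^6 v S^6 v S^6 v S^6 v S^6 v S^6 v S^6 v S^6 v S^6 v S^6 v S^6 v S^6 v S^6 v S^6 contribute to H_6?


For a wedge of spheres, H_k (k>0) is free on one generator per sphere of dimension k.
Spheres of dimension 6: count = 17.
b_6 = 17

17


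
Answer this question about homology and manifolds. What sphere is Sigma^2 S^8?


Each suspension raises dimension by 1: Sigma S^n = S^{n+1}.
Sigma^2 S^8 = S^{8+2} = S^10

10


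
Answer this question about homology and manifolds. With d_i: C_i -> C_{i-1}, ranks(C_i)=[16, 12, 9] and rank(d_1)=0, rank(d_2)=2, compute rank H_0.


rank H_k = rank(ker d_k) - rank(im d_{k+1}).
rank(ker d_0) = rank(C_0) - rank(d_0) = 16 - 0 = 16.
rank(im d_{0+1}) = 0.
rank H_0 = 16 - 0 = 16

16


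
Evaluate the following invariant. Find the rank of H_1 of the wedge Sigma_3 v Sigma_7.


For a wedge: H_1(A v B) = H_1(A) + H_1(B).
b_1(Sigma_3) = 6, b_1(Sigma_7) = 14.
b_1 = 6 + 14 = 20

20


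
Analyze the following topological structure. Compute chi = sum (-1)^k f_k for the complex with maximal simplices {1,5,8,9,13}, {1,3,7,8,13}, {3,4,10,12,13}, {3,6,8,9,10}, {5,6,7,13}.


Enumerate all faces; f-vector: f_0=11, f_1=37, f_2=43, f_3=21, f_4=4.
chi = sum (-1)^k f_k = 0

0


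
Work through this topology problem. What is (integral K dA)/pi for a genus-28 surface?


Gauss-Bonnet: integral K dA = 2*pi*chi(M).
chi(Sigma_28) = 2 - 2*28 = -54.
(integral K dA)/pi = 2*chi = 2*(-54) = -108

-108


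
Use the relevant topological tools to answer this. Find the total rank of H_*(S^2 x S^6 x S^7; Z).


Total Betti number is multiplicative under products.
Each S^d (d>=1) has total Betti number 2.
There are 3 sphere factors.
Total = 2^3 = 8

8


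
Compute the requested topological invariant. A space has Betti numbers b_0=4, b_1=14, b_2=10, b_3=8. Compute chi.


chi = sum_k (-1)^k b_k.
= (4) + (-14) + (10) + (-8)
= -8

-8


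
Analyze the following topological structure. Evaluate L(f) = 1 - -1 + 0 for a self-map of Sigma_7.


L(f) = tr(f_0*) - tr(f_1*) + tr(f_2*).
= 1 - (-1) + (0)
= 2

2


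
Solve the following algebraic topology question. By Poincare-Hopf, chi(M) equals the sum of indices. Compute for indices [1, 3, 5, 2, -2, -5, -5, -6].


Poincare-Hopf: chi(M) = sum of indices of zeros.
chi = (1) + (3) + (5) + (2) + (-2) + (-5) + (-5) + (-6) = -7

-7


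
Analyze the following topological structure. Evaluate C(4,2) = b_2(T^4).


By the Kunneth formula, b_k(T^n) = C(n,k).
b_2(T^4) = C(4,2).
C(4,2) = 4!/(2!*2!) = 6

6


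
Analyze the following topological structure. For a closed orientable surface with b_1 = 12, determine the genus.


For a closed orientable surface: b_1 = 2g.
12 = 2g
g = 12 / 2 = 6

6


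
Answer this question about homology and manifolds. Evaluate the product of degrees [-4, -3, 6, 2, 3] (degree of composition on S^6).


Degree is multiplicative: deg(composition) = product of degrees.
= (-4) * (-3) * (6) * (2) * (3) = 432

432


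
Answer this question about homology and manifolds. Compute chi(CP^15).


CP^15 has one cell in each even dimension 0, 2, ..., 2*15 (15+1 cells total).
All cells are even-dimensional, so chi = number of cells.
chi = 15 + 1 = 16

16


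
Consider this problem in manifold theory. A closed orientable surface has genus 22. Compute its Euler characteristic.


For a closed orientable surface of genus g: chi = 2 - 2g.
Here g = 22.
chi = 2 - 2*22 = 2 - 44 = -42

-42


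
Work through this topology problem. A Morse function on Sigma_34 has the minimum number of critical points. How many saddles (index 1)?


A perfect Morse function has m_k = b_k.
For Sigma_34: b_0=1, b_1=2g=68, b_2=1.
Saddles m_1 = 2g = 68

68


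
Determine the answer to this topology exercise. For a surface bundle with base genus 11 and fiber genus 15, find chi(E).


For a fiber bundle F -> E -> B (with CW structure): chi(E) = chi(B) * chi(F).
chi(Sigma_11) = -20, chi(Sigma_15) = -28.
chi(E) = (-20) * (-28) = 560

560


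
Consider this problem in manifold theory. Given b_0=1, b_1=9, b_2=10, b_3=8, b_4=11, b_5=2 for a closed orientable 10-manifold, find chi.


By Poincare duality b_k = b_{10-k}, so full Betti numbers: b_0=1, b_1=9, b_2=10, b_3=8, b_4=11, b_5=2, b_6=11, b_7=8, b_8=10, b_9=9, b_10=1.
chi = sum (-1)^k b_k = 8

8


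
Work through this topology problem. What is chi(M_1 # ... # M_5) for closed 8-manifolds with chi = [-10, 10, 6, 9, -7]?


For n-manifolds: chi(A#B) = chi(A) + chi(B) - chi(S^8).
chi(S^8) = 1 + (-1)^8 = 2.
chi(#) = (sum chi_i) - (5-1)*chi(S^8) = 8 - 4*2 = 0

0


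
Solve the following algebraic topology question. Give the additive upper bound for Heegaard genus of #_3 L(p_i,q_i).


Heegaard genus satisfies g(A#B) <= g(A) + g(B).
Each lens space has g = 1.
Upper bound: 3 * 1 = 3

3


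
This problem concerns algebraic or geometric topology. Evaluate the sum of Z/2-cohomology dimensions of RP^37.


H^k(RP^37; Z/2) = Z/2 for each 0 <= k <= 37.
Total dimension = 37 + 1 = 38

38


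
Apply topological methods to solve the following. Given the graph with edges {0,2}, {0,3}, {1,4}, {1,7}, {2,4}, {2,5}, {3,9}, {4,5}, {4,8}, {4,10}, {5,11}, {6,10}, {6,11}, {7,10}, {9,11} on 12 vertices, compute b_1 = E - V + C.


b_1 = E - V + (number of components).
E = 15, V = 12, components = 1.
b_1 = 15 - 12 + 1 = 4

4


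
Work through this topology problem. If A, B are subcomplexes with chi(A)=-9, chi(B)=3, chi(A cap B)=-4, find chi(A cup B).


chi(A cup B) = chi(A) + chi(B) - chi(A cap B)
= -9 + (3) - (-4)
= -2

-2


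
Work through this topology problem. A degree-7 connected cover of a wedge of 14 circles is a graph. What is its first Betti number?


Nielsen-Schreier: an index-n subgroup of F_r is free of rank 1 + n(r-1).
Equivalently: chi(cover) = n*chi(base); chi(vee_r S^1) = 1 - 14 = -13.
chi(E) = 7*(-13) = -91; rank = 1 - chi(E) = 1 - (-91) = 92.
rank = 1 + 7*(14-1) = 1 + 91 = 92

92


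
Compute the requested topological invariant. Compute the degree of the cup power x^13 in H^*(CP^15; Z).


|x| = 2 in H^*(CP^n).
|x^13| = 13 * |x| = 13 * 2 = 26

26


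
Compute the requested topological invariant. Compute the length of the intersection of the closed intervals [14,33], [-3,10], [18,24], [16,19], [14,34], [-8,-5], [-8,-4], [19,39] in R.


Intersection = [max(a_i), min(b_i)] = [19, -5].
Since 19 > -5, the intersection is empty.
Length = 0

0


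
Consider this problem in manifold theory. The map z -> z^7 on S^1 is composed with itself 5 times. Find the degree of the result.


deg(f) = 7. Degree is multiplicative: deg(f^5) = (deg f)^5.
deg(f^5) = (7)^5 = 16807

16807


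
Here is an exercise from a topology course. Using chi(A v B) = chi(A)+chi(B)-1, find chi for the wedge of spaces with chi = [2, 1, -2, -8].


chi(A v B) = chi(A) + chi(B) - 1 (one point identified).
For 4 spaces: chi = (sum chi_i) - (4 - 1).
sum = -7; chi = -7 - 3 = -10

-10


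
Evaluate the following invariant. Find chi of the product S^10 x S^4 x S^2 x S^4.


chi is multiplicative: chi(X x Y) = chi(X) chi(Y).
Each even-dim sphere has chi = 2. There are 4 factors.
chi = 2^4 = 16

16


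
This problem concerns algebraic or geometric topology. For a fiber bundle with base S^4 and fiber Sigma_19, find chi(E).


chi(S^4) = 2 (n even), chi(Sigma_19) = 2 - 2*19 = -36.
chi(E) = 2 * (-36) = -72

-72


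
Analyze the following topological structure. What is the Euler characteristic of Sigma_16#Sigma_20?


chi(Sigma_16) = 2 - 2*16 = -30
chi(Sigma_20) = 2 - 2*20 = -38
For surfaces: chi(A#B) = chi(A) + chi(B) - 2.
chi = -30 + -38 - 2 = -70

-70


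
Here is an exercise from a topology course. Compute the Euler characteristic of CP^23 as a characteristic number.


For any closed oriented manifold, <e(TM),[M]> = chi(M).
chi(CP^23) = 23+1 = 24

24


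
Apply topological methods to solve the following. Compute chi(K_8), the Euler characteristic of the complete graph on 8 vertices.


K_8: V = 8, E = C(8,2) = 28.
chi = V - E = 8 - 28 = -20

-20


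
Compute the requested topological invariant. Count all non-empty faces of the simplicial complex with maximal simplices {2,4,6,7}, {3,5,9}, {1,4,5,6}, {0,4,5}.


Each maximal simplex on m vertices has 2^m - 1 nonempty faces.
Take the union (dedupe shared faces).
Total distinct faces = 37

37


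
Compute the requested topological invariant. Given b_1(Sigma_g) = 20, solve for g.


For a closed orientable surface: b_1 = 2g.
20 = 2g
g = 20 / 2 = 10

10


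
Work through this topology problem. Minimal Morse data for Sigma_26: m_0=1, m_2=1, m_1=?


A perfect Morse function has m_k = b_k.
For Sigma_26: b_0=1, b_1=2g=52, b_2=1.
Saddles m_1 = 2g = 52

52


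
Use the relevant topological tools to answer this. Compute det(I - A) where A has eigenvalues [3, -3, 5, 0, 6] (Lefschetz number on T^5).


For a torus self-map: L(f) = det(I - A) where A acts on H_1.
L(f) = (1-3) * (1--3) * (1-5) * (1-0) * (1-6) = -2 * 4 * -4 * 1 * -5 = -160

-160


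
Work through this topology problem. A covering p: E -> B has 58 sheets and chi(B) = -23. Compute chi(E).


For a finite covering: chi(E) = (number of sheets) * chi(B).
chi(E) = 58 * (-23) = -1334

-1334


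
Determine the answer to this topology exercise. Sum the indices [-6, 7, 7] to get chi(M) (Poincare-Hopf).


Poincare-Hopf: chi(M) = sum of indices of zeros.
chi = (-6) + (7) + (7) = 8

8


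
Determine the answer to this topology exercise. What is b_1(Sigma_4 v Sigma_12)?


For a wedge: H_1(A v B) = H_1(A) + H_1(B).
b_1(Sigma_4) = 8, b_1(Sigma_12) = 24.
b_1 = 8 + 24 = 32

32


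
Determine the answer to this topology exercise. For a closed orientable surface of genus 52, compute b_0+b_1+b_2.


For Sigma_52: b_0 = 1, b_1 = 2g = 104, b_2 = 1.
Total = 1 + 104 + 1 = 106

106


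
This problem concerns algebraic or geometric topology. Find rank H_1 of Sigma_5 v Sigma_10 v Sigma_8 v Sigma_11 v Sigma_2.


For a wedge X v Y: reduced H_k(X v Y) = H_k(X) + H_k(Y).
Each Sigma_g contributes b_1 = 2g.
b_1 = 10 + 20 + 16 + 22 + 4 = 72

72


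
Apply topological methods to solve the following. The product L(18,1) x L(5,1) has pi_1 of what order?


pi_1(X x Y) = pi_1(X) x pi_1(Y).
pi_1(L(18,1)) = Z/18, pi_1(L(5,1)) = Z/5.
|Z/18 x Z/5| = 18 * 5 = 90

90


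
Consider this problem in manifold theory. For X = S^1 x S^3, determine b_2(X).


Each S^d has Poincare polynomial 1 + t^d.
The product S^1 x S^3 has Poincare polynomial prod(1+t^d_i).
Expanding: b_0=1, b_1=1, b_3=1, b_4=1.
b_2 = 0

0


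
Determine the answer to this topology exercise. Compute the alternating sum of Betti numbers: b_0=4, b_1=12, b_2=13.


chi = sum_k (-1)^k b_k.
= (4) + (-12) + (13)
= 5

5


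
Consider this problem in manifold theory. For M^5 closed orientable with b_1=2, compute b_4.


Poincare duality for closed orientable n-manifolds: b_k = b_{n-k}.
Here n = 5, so b_4 = b_1 = 2

2


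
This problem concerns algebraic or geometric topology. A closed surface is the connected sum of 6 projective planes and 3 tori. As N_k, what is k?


Since a >= 1, the sum is non-orientable; each T^2 can be replaced by RP^2 # RP^2 (since T^2#RP^2 = 3RP^2).
Total crosscaps k = 6 + 2*3 = 12.
Check via chi: chi = 6*1 + 3*0 - (6+3-1)*2 = -10 = 2 - k = -10. Consistent.

12


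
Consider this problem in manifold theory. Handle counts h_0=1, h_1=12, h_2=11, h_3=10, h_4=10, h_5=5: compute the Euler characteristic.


Handles of index k contribute (-1)^k to chi (same as CW cells).
chi = (1) + (-12) + (11) + (-10) + (10) + (-5) = -5

-5


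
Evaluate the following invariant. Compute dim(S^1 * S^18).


Join of spheres: S^m * S^n = S^{m+n+1}.
dim = 1 + 18 + 1 = 20

20


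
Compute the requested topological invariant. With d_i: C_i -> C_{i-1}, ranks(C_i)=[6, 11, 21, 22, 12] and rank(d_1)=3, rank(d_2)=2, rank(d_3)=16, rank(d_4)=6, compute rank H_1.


rank H_k = rank(ker d_k) - rank(im d_{k+1}).
rank(ker d_1) = rank(C_1) - rank(d_1) = 11 - 3 = 8.
rank(im d_{1+1}) = 2.
rank H_1 = 8 - 2 = 6

6


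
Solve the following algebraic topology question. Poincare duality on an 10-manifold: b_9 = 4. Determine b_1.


Poincare duality for closed orientable n-manifolds: b_k = b_{n-k}.
Here n = 10, so b_1 = b_9 = 4

4


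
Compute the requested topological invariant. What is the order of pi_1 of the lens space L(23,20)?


pi_1(L(p,q)) = Z/pZ for any q coprime to p.
|pi_1(L(23,20))| = 23

23


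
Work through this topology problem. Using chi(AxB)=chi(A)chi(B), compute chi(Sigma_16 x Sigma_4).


chi(Sigma_16) = 2 - 2*16 = -30
chi(Sigma_4) = 2 - 2*4 = -6
chi(product) = (-30) * (-6) = 180

180


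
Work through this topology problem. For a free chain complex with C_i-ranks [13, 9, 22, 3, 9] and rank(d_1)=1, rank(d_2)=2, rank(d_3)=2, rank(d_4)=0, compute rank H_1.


rank H_k = rank(ker d_k) - rank(im d_{k+1}).
rank(ker d_1) = rank(C_1) - rank(d_1) = 9 - 1 = 8.
rank(im d_{1+1}) = 2.
rank H_1 = 8 - 2 = 6

6


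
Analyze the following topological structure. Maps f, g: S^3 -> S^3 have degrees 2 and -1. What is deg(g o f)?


Degree is multiplicative under composition: deg(g o f) = deg(g) * deg(f).
= -1 * 2 = -2

-2


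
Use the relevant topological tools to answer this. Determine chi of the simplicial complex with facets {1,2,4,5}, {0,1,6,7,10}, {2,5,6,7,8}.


Enumerate all faces; f-vector: f_0=9, f_1=24, f_2=24, f_3=11, f_4=2.
chi = sum (-1)^k f_k = 0

0


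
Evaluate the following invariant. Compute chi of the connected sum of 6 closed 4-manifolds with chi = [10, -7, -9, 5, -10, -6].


For n-manifolds: chi(A#B) = chi(A) + chi(B) - chi(S^4).
chi(S^4) = 1 + (-1)^4 = 2.
chi(#) = (sum chi_i) - (6-1)*chi(S^4) = -17 - 5*2 = -27

-27


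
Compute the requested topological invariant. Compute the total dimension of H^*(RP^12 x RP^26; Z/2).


dim H^*(RP^n; Z/2) = n+1 (one Z/2 in each degree 0..n).
Total Betti number is multiplicative.
Total = (12+1) * (26+1) = 13 * 27 = 351

351


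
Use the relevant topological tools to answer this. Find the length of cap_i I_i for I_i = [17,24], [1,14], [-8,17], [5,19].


Intersection = [max(a_i), min(b_i)] = [17, 14].
Since 17 > 14, the intersection is empty.
Length = 0

0


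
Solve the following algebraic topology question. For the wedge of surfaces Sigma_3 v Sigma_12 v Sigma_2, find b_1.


For a wedge X v Y: reduced H_k(X v Y) = H_k(X) + H_k(Y).
Each Sigma_g contributes b_1 = 2g.
b_1 = 6 + 24 + 4 = 34

34


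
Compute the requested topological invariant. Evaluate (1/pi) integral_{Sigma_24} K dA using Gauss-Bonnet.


Gauss-Bonnet: integral K dA = 2*pi*chi(M).
chi(Sigma_24) = 2 - 2*24 = -46.
(integral K dA)/pi = 2*chi = 2*(-46) = -92

-92


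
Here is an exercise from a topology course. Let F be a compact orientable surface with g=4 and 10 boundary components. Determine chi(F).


For a compact orientable surface with genus g and b boundary components: chi = 2 - 2g - b.
chi = 2 - 2*4 - 10 = 2 - 8 - 10 = -16

-16


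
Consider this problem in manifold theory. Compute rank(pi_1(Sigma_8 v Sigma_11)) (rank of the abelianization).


For a wedge: H_1(A v B) = H_1(A) + H_1(B).
b_1(Sigma_8) = 16, b_1(Sigma_11) = 22.
b_1 = 16 + 22 = 38

38


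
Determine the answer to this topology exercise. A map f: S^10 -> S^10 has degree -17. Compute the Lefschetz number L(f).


On S^10: L(f) = tr(f_0*) + (-1)^10 tr(f_10*) = 1 + (-1)^10 * deg(f).
L(f) = 1 + (-1)^10 * -17 = 1 + -17 = -16

-16


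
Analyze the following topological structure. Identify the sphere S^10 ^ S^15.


S^m ^ S^n = S^{m+n}.
k = 10 + 15 = 25

25


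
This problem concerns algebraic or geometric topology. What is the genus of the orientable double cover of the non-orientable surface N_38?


chi(N_38) = 2 - 38 = -36.
Double cover: chi(Sigma_g) = 2 * chi(N_38) = 2*(-36) = -72.
2 - 2g = -72, so g = (2 - (-72))/2 = 74/2 = 37

37


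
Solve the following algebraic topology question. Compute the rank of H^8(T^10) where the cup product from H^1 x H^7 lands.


Cup product: H^p x H^q -> H^{p+q}; here p+q = 1+7 = 8.
rank H^k(T^n) = C(n,k).
C(10,8) = 45

45


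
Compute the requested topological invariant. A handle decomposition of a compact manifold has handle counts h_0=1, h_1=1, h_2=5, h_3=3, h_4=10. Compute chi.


Handles of index k contribute (-1)^k to chi (same as CW cells).
chi = (1) + (-1) + (5) + (-3) + (10) = 12

12


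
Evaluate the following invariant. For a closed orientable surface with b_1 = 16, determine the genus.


For a closed orientable surface: b_1 = 2g.
16 = 2g
g = 16 / 2 = 8

8


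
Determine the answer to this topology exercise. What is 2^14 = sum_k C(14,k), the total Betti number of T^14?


b_k(T^14) = C(14,k), so the sum over k is sum_k C(14,k) = 2^14.
Total = 2^14 = 16384

16384


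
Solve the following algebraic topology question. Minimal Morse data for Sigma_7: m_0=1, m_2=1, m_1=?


A perfect Morse function has m_k = b_k.
For Sigma_7: b_0=1, b_1=2g=14, b_2=1.
Saddles m_1 = 2g = 14

14


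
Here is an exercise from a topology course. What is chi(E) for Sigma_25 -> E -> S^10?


chi(S^10) = 2 (n even), chi(Sigma_25) = 2 - 2*25 = -48.
chi(E) = 2 * (-48) = -96

-96


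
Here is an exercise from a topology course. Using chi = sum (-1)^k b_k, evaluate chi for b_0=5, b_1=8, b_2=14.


chi = sum_k (-1)^k b_k.
= (5) + (-8) + (14)
= 11

11


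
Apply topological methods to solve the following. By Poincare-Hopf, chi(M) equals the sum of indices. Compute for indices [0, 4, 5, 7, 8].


Poincare-Hopf: chi(M) = sum of indices of zeros.
chi = (0) + (4) + (5) + (7) + (8) = 24

24


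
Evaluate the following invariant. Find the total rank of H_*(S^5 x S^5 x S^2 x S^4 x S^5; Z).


Total Betti number is multiplicative under products.
Each S^d (d>=1) has total Betti number 2.
There are 5 sphere factors.
Total = 2^5 = 32

32


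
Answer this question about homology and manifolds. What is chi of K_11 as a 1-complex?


K_11: V = 11, E = C(11,2) = 55.
chi = V - E = 11 - 55 = -44

-44


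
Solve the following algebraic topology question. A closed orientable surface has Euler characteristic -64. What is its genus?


chi = 2 - 2g for closed orientable surfaces.
-64 = 2 - 2g
2g = 2 - (-64) = 66
g = 33

33


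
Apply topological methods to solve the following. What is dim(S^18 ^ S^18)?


S^m ^ S^n = S^{m+n}.
k = 18 + 18 = 36

36


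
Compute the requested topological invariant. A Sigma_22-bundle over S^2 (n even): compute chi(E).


chi(S^2) = 2 (n even), chi(Sigma_22) = 2 - 2*22 = -42.
chi(E) = 2 * (-42) = -84

-84


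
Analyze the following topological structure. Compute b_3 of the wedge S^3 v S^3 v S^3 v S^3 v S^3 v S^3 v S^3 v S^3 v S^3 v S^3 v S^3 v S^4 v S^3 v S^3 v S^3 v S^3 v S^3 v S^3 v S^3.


For a wedge of spheres, H_k (k>0) is free on one generator per sphere of dimension k.
Spheres of dimension 3: count = 18.
b_3 = 18

18


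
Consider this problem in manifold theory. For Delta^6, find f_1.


Delta^6 has 6+1 vertices. A 1-face is a choice of 1+1 vertices.
f_1 = C(6+1, 1+1) = C(7,2) = 21

21


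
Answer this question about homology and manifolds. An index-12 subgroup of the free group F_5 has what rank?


Nielsen-Schreier: an index-n subgroup of F_r is free of rank 1 + n(r-1).
Equivalently: chi(cover) = n*chi(base); chi(vee_r S^1) = 1 - 5 = -4.
chi(E) = 12*(-4) = -48; rank = 1 - chi(E) = 1 - (-48) = 49.
rank = 1 + 12*(5-1) = 1 + 48 = 49

49


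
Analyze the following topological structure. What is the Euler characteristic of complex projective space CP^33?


CP^33 has one cell in each even dimension 0, 2, ..., 2*33 (33+1 cells total).
All cells are even-dimensional, so chi = number of cells.
chi = 33 + 1 = 34

34


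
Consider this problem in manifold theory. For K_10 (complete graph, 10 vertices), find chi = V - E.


K_10: V = 10, E = C(10,2) = 45.
chi = V - E = 10 - 45 = -35

-35


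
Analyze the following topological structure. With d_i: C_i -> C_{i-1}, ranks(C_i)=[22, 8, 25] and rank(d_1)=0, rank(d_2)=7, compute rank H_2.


rank H_k = rank(ker d_k) - rank(im d_{k+1}).
rank(ker d_2) = rank(C_2) - rank(d_2) = 25 - 7 = 18.
rank(im d_{2+1}) = 0.
rank H_2 = 18 - 0 = 18

18


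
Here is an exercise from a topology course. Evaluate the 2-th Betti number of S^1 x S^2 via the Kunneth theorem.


Each S^d has Poincare polynomial 1 + t^d.
The product S^1 x S^2 has Poincare polynomial prod(1+t^d_i).
Expanding: b_0=1, b_1=1, b_2=1, b_3=1.
b_2 = 1

1


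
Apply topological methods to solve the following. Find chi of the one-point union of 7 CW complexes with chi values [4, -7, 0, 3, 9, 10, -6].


chi(A v B) = chi(A) + chi(B) - 1 (one point identified).
For 7 spaces: chi = (sum chi_i) - (7 - 1).
sum = 13; chi = 13 - 6 = 7

7


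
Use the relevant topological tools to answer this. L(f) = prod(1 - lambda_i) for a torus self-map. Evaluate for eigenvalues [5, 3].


For a torus self-map: L(f) = det(I - A) where A acts on H_1.
L(f) = (1-5) * (1-3) = -4 * -2 = 8

8


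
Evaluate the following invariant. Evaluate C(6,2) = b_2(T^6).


By the Kunneth formula, b_k(T^n) = C(n,k).
b_2(T^6) = C(6,2).
C(6,2) = 6!/(2!*4!) = 15

15


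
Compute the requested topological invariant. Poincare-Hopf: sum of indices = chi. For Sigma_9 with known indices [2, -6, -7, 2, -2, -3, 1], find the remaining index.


Poincare-Hopf: sum of indices = chi(M).
chi(Sigma_9) = 2 - 2*9 = -16.
Sum of known indices = -13.
x = chi - (sum known) = -16 - (-13) = -3

-3


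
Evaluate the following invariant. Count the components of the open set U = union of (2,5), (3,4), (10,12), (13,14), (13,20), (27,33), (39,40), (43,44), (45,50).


Sort and merge overlapping open intervals.
Merged: (2,5), (10,12), (13,20), (27,33), (39,40), (43,44), (45,50).
Number of components = 7

7


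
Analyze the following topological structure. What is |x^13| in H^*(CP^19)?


|x| = 2 in H^*(CP^n).
|x^13| = 13 * |x| = 13 * 2 = 26

26


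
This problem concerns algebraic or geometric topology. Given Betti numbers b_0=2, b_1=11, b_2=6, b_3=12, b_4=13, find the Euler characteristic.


chi = sum_k (-1)^k b_k.
= (2) + (-11) + (6) + (-12) + (13)
= -2

-2


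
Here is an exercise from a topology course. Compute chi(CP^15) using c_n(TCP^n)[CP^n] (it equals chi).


For any closed oriented manifold, <e(TM),[M]> = chi(M).
chi(CP^15) = 15+1 = 16

16


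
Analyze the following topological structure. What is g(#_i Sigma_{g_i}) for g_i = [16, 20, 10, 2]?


Genus is additive under connected sum of orientable surfaces.
g = 16 + 20 + 10 + 2 = 48

48


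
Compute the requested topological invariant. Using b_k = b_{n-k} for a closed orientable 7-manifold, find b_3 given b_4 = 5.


Poincare duality for closed orientable n-manifolds: b_k = b_{n-k}.
Here n = 7, so b_3 = b_4 = 5

5


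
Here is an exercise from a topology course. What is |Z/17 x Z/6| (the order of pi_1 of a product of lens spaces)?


pi_1(X x Y) = pi_1(X) x pi_1(Y).
pi_1(L(17,1)) = Z/17, pi_1(L(6,1)) = Z/6.
|Z/17 x Z/6| = 17 * 6 = 102

102


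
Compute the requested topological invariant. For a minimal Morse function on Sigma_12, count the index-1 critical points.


A perfect Morse function has m_k = b_k.
For Sigma_12: b_0=1, b_1=2g=24, b_2=1.
Saddles m_1 = 2g = 24

24


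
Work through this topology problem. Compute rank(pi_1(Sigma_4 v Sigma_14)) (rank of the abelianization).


For a wedge: H_1(A v B) = H_1(A) + H_1(B).
b_1(Sigma_4) = 8, b_1(Sigma_14) = 28.
b_1 = 8 + 28 = 36

36


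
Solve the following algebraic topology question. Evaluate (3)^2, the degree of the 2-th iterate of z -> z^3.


deg(f) = 3. Degree is multiplicative: deg(f^2) = (deg f)^2.
deg(f^2) = (3)^2 = 9

9


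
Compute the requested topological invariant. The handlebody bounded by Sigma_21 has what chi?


A genus-g handlebody deformation retracts to a wedge of g circles.
chi(vee_g S^1) = 1 - g.
chi(H_21) = 1 - 21 = -20

-20


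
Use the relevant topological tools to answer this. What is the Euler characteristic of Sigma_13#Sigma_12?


chi(Sigma_13) = 2 - 2*13 = -24
chi(Sigma_12) = 2 - 2*12 = -22
For surfaces: chi(A#B) = chi(A) + chi(B) - 2.
chi = -24 + -22 - 2 = -48

-48


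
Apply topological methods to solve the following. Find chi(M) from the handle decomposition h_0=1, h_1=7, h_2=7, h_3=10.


Handles of index k contribute (-1)^k to chi (same as CW cells).
chi = (1) + (-7) + (7) + (-10) = -9

-9


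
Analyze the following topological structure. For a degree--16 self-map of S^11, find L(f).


On S^11: L(f) = tr(f_0*) + (-1)^11 tr(f_11*) = 1 + (-1)^11 * deg(f).
L(f) = 1 + (-1)^11 * -16 = 1 + 16 = 17

17


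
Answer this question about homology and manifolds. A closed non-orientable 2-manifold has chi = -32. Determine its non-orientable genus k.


chi = 2 - k for closed non-orientable surfaces with k crosscaps.
-32 = 2 - k
k = 2 - (-32) = 34

34


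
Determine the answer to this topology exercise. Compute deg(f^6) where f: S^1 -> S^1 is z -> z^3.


deg(f) = 3. Degree is multiplicative: deg(f^6) = (deg f)^6.
deg(f^6) = (3)^6 = 729

729


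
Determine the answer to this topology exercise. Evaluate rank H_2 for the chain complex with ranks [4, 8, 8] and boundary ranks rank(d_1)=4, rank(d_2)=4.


rank H_k = rank(ker d_k) - rank(im d_{k+1}).
rank(ker d_2) = rank(C_2) - rank(d_2) = 8 - 4 = 4.
rank(im d_{2+1}) = 0.
rank H_2 = 4 - 0 = 4

4


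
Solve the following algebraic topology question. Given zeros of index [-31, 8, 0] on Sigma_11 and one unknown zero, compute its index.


Poincare-Hopf: sum of indices = chi(M).
chi(Sigma_11) = 2 - 2*11 = -20.
Sum of known indices = -23.
x = chi - (sum known) = -20 - (-23) = 3

3


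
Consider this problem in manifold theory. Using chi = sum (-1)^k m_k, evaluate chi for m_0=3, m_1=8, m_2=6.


Morse theory: chi(M) = sum_k (-1)^k m_k where m_k = #(index-k critical points).
= (3) + (-8) + (6) = 1

1


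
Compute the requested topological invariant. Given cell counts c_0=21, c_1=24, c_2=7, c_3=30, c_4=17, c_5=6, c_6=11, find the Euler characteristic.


chi = sum_k (-1)^k c_k.
= (-1)^0*21 + (-1)^1*24 + (-1)^2*7 + (-1)^3*30 + (-1)^4*17 + (-1)^5*6 + (-1)^6*11
= (21) + (-24) + (7) + (-30) + (17) + (-6) + (11)
= -4

-4


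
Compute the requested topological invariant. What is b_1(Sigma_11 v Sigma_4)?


For a wedge: H_1(A v B) = H_1(A) + H_1(B).
b_1(Sigma_11) = 22, b_1(Sigma_4) = 8.
b_1 = 22 + 8 = 30

30


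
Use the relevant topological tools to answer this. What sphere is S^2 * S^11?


Join of spheres: S^m * S^n = S^{m+n+1}.
dim = 2 + 11 + 1 = 14

14


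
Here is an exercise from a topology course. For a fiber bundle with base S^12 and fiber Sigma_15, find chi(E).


chi(S^12) = 2 (n even), chi(Sigma_15) = 2 - 2*15 = -28.
chi(E) = 2 * (-28) = -56

-56


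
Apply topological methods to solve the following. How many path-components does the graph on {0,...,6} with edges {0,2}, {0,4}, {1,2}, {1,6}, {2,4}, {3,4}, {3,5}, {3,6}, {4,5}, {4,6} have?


Run DFS/union-find over 7 vertices.
V = 7, E = 10.
Number of components = 1

1


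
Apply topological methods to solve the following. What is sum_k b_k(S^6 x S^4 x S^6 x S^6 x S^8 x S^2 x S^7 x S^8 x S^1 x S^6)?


Total Betti number is multiplicative under products.
Each S^d (d>=1) has total Betti number 2.
There are 10 sphere factors.
Total = 2^10 = 1024

1024


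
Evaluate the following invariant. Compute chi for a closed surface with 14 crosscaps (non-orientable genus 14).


For a non-orientable closed surface with k crosscaps: chi = 2 - k.
Here k = 14.
chi = 2 - 14 = -12

-12


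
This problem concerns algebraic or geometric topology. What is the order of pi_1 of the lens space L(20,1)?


pi_1(L(p,q)) = Z/pZ for any q coprime to p.
|pi_1(L(20,1))| = 20

20


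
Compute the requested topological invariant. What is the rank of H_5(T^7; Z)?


By the Kunneth formula, b_k(T^n) = C(n,k).
b_5(T^7) = C(7,5).
C(7,5) = 7!/(5!*2!) = 21

21


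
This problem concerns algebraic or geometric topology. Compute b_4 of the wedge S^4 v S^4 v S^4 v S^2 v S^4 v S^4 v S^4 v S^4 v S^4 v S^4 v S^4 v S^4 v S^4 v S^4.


For a wedge of spheres, H_k (k>0) is free on one generator per sphere of dimension k.
Spheres of dimension 4: count = 13.
b_4 = 13

13


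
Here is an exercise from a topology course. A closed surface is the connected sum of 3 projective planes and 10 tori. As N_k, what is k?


Since a >= 1, the sum is non-orientable; each T^2 can be replaced by RP^2 # RP^2 (since T^2#RP^2 = 3RP^2).
Total crosscaps k = 3 + 2*10 = 23.
Check via chi: chi = 3*1 + 10*0 - (3+10-1)*2 = -21 = 2 - k = -21. Consistent.

23


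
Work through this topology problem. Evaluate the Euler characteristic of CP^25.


CP^25 has one cell in each even dimension 0, 2, ..., 2*25 (25+1 cells total).
All cells are even-dimensional, so chi = number of cells.
chi = 25 + 1 = 26

26


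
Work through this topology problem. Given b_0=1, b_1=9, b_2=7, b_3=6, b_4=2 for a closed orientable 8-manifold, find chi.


By Poincare duality b_k = b_{8-k}, so full Betti numbers: b_0=1, b_1=9, b_2=7, b_3=6, b_4=2, b_5=6, b_6=7, b_7=9, b_8=1.
chi = sum (-1)^k b_k = -12

-12


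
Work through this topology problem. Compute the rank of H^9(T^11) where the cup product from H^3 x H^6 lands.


Cup product: H^p x H^q -> H^{p+q}; here p+q = 3+6 = 9.
rank H^k(T^n) = C(n,k).
C(11,9) = 55

55


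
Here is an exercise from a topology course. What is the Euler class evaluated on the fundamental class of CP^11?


For any closed oriented manifold, <e(TM),[M]> = chi(M).
chi(CP^11) = 11+1 = 12

12


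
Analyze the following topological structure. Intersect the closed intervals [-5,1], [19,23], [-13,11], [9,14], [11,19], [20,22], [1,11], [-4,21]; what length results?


Intersection = [max(a_i), min(b_i)] = [20, 1].
Since 20 > 1, the intersection is empty.
Length = 0

0


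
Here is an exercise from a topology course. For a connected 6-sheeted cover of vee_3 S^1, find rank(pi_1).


Nielsen-Schreier: an index-n subgroup of F_r is free of rank 1 + n(r-1).
Equivalently: chi(cover) = n*chi(base); chi(vee_r S^1) = 1 - 3 = -2.
chi(E) = 6*(-2) = -12; rank = 1 - chi(E) = 1 - (-12) = 13.
rank = 1 + 6*(3-1) = 1 + 12 = 13

13


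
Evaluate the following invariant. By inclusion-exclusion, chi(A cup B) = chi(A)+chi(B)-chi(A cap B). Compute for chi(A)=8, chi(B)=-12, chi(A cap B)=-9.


chi(A cup B) = chi(A) + chi(B) - chi(A cap B)
= 8 + (-12) - (-9)
= 5

5


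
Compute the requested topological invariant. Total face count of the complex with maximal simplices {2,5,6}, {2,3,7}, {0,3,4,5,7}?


Each maximal simplex on m vertices has 2^m - 1 nonempty faces.
Take the union (dedupe shared faces).
Total distinct faces = 40

40


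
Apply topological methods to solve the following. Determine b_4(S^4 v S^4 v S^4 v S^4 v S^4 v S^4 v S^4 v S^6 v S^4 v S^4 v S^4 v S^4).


For a wedge of spheres, H_k (k>0) is free on one generator per sphere of dimension k.
Spheres of dimension 4: count = 11.
b_4 = 11

11


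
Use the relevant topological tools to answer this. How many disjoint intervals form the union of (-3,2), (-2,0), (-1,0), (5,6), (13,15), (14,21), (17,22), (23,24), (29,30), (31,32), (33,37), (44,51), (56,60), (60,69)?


Sort and merge overlapping open intervals.
Merged: (-3,2), (5,6), (13,22), (23,24), (29,30), (31,32), (33,37), (44,51), (56,60), (60,69).
Number of components = 10

10


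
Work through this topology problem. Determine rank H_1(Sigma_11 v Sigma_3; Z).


For a wedge: H_1(A v B) = H_1(A) + H_1(B).
b_1(Sigma_11) = 22, b_1(Sigma_3) = 6.
b_1 = 22 + 6 = 28

28


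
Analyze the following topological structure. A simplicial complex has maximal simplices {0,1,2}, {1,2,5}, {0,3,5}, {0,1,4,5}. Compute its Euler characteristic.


Enumerate all faces; f-vector: f_0=6, f_1=11, f_2=7, f_3=1.
chi = sum (-1)^k f_k = 1

1


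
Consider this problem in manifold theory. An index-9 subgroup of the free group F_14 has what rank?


Nielsen-Schreier: an index-n subgroup of F_r is free of rank 1 + n(r-1).
Equivalently: chi(cover) = n*chi(base); chi(vee_r S^1) = 1 - 14 = -13.
chi(E) = 9*(-13) = -117; rank = 1 - chi(E) = 1 - (-117) = 118.
rank = 1 + 9*(14-1) = 1 + 117 = 118

118


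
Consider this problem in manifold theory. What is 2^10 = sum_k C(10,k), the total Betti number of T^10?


b_k(T^10) = C(10,k), so the sum over k is sum_k C(10,k) = 2^10.
Total = 2^10 = 1024

1024


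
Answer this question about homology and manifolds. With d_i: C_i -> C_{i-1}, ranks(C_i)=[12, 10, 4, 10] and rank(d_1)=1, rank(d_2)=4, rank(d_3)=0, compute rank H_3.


rank H_k = rank(ker d_k) - rank(im d_{k+1}).
rank(ker d_3) = rank(C_3) - rank(d_3) = 10 - 0 = 10.
rank(im d_{3+1}) = 0.
rank H_3 = 10 - 0 = 10

10


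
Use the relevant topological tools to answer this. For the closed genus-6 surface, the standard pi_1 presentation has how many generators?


Standard presentation: pi_1(Sigma_g) = <a_1,b_1,...,a_g,b_g | [a_1,b_1]...[a_g,b_g] = 1>.
Number of generators = 2g = 2*6 = 12

12


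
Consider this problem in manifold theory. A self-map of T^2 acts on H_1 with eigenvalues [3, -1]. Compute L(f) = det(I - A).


For a torus self-map: L(f) = det(I - A) where A acts on H_1.
L(f) = (1-3) * (1--1) = -2 * 2 = -4

-4


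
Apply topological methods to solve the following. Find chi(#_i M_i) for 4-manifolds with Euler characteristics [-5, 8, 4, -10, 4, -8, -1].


For n-manifolds: chi(A#B) = chi(A) + chi(B) - chi(S^4).
chi(S^4) = 1 + (-1)^4 = 2.
chi(#) = (sum chi_i) - (7-1)*chi(S^4) = -8 - 6*2 = -20

-20


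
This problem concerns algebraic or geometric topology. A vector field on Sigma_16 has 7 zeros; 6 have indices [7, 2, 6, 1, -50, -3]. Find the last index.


Poincare-Hopf: sum of indices = chi(M).
chi(Sigma_16) = 2 - 2*16 = -30.
Sum of known indices = -37.
x = chi - (sum known) = -30 - (-37) = 7

7


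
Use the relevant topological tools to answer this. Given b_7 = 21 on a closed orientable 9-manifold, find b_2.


Poincare duality for closed orientable n-manifolds: b_k = b_{n-k}.
Here n = 9, so b_2 = b_7 = 21

21


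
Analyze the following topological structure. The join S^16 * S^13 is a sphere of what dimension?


Join of spheres: S^m * S^n = S^{m+n+1}.
dim = 16 + 13 + 1 = 30

30


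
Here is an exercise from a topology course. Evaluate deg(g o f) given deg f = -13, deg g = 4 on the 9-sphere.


Degree is multiplicative under composition: deg(g o f) = deg(g) * deg(f).
= 4 * -13 = -52

-52
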